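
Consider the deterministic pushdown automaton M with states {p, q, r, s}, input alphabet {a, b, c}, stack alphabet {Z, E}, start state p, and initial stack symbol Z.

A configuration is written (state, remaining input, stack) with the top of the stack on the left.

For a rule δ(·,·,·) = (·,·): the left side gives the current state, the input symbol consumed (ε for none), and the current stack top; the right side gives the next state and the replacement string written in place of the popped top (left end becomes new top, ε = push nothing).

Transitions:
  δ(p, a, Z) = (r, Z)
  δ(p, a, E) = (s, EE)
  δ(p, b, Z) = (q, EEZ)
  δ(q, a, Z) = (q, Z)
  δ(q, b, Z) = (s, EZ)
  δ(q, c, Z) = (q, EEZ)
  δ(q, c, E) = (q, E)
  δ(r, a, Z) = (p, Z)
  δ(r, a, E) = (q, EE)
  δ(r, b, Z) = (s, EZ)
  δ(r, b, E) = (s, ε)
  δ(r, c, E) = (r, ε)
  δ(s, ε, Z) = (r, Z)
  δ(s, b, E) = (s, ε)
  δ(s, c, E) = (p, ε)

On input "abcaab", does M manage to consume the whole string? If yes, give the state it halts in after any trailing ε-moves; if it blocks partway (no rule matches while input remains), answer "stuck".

(p, abcaab, Z)
  read a, top Z: go to r, push Z → (r, bcaab, Z)
  read b, top Z: go to s, push EZ → (s, caab, EZ)
  read c, top E: go to p, push ε → (p, aab, Z)
  read a, top Z: go to r, push Z → (r, ab, Z)
  read a, top Z: go to p, push Z → (p, b, Z)
  read b, top Z: go to q, push EEZ → (q, ε, EEZ)
All input consumed; M is in state q.

q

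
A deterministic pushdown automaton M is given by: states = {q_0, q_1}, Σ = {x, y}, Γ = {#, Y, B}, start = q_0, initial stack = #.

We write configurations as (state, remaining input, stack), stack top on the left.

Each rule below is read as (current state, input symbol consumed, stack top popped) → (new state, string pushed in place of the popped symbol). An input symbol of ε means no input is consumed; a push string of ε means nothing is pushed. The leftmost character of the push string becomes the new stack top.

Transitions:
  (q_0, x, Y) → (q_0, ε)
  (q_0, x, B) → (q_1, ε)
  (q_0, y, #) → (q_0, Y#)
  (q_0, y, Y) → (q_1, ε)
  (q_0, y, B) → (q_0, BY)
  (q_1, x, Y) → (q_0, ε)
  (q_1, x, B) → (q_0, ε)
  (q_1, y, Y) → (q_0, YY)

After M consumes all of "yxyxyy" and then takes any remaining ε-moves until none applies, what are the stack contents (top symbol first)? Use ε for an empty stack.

#

(q_0, yxyxyy, #) ⊢ (q_0, xyxyy, Y#) ⊢ (q_0, yxyy, #) ⊢ (q_0, xyy, Y#) ⊢ (q_0, yy, #) ⊢ (q_0, y, Y#) ⊢ (q_1, ε, #)
All input consumed in state q_1 with stack #.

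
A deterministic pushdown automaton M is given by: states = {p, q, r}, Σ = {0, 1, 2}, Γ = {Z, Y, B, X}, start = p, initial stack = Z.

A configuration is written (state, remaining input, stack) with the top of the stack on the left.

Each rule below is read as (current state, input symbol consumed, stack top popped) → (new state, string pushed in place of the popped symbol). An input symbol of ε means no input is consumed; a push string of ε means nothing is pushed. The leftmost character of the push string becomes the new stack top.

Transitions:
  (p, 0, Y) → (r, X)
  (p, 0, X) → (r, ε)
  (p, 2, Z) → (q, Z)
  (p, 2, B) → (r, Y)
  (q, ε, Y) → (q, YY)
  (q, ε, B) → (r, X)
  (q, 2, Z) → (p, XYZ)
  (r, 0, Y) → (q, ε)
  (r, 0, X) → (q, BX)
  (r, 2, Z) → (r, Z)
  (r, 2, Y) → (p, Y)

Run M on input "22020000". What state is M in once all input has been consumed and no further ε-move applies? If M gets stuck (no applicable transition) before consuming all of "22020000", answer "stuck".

(p, 22020000, Z) ⊢ (q, 2020000, Z) ⊢ (p, 020000, XYZ) ⊢ (r, 20000, YZ) ⊢ (p, 0000, YZ) ⊢ (r, 000, XZ) ⊢ (q, 00, BXZ) ⊢ (r, 00, XXZ) ⊢ (q, 0, BXXZ) ⊢ (r, 0, XXXZ) ⊢ (q, ε, BXXXZ) ⊢ (r, ε, XXXXZ)
All input consumed; M is in state r.

r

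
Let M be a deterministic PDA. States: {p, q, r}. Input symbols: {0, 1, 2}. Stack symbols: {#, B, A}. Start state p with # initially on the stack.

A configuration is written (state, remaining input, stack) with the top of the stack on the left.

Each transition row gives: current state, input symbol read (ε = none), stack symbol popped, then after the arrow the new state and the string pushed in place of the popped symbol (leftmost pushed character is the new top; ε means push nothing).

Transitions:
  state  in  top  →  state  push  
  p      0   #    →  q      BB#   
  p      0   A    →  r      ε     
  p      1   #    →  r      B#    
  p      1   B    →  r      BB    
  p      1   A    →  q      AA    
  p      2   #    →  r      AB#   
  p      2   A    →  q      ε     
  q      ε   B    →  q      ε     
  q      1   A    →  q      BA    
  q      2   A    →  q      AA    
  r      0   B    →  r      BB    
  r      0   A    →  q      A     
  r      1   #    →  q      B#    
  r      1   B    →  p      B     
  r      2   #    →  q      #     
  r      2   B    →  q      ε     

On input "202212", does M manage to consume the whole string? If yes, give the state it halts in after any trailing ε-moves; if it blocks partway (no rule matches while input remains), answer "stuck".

q

(p, 202212, #) ⊢ (r, 02212, AB#) ⊢ (q, 2212, AB#) ⊢ (q, 212, AAB#) ⊢ (q, 12, AAAB#) ⊢ (q, 2, BAAAB#) ⊢ (q, 2, AAAB#) ⊢ (q, ε, AAAAB#)
All input consumed; M is in state q.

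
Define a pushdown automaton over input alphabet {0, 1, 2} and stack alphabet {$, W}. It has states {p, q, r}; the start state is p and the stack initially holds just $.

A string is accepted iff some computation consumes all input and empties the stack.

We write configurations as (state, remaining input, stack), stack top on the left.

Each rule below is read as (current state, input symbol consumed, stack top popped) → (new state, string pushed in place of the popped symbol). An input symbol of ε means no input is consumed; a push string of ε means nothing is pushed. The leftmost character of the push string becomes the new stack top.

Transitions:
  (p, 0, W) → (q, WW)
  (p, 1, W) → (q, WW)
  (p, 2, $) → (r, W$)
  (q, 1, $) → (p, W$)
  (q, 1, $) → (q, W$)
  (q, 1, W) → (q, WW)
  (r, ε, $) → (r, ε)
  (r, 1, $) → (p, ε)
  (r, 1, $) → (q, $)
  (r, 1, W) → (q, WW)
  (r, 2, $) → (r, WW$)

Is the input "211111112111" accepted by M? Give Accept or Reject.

Reject

No computation consumes all input and empties the stack.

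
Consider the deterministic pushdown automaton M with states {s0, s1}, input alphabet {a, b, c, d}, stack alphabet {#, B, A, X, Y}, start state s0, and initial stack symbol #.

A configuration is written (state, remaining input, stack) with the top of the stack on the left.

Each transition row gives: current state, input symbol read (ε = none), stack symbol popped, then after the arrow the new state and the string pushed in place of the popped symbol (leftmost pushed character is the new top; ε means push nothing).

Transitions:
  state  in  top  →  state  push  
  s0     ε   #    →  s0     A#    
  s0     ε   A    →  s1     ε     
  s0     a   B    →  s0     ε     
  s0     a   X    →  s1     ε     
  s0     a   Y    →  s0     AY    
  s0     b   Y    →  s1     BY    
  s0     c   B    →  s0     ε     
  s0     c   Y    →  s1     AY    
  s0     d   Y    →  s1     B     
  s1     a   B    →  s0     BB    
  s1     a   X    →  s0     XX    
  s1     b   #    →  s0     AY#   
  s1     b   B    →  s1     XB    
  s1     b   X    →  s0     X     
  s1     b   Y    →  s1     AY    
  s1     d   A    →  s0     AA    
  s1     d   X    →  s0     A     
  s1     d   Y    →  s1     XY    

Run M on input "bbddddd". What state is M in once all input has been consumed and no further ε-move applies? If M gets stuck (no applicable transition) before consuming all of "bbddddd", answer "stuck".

s1

(s0, bbddddd, #)
  ε-move, top #: go to s0, push A# → (s0, bbddddd, A#)
  ε-move, top A: go to s1, push ε → (s1, bbddddd, #)
  read b, top #: go to s0, push AY# → (s0, bddddd, AY#)
  ε-move, top A: go to s1, push ε → (s1, bddddd, Y#)
  read b, top Y: go to s1, push AY → (s1, ddddd, AY#)
  read d, top A: go to s0, push AA → (s0, dddd, AAY#)
  ε-move, top A: go to s1, push ε → (s1, dddd, AY#)
  read d, top A: go to s0, push AA → (s0, ddd, AAY#)
  ε-move, top A: go to s1, push ε → (s1, ddd, AY#)
  read d, top A: go to s0, push AA → (s0, dd, AAY#)
  ε-move, top A: go to s1, push ε → (s1, dd, AY#)
  read d, top A: go to s0, push AA → (s0, d, AAY#)
  ε-move, top A: go to s1, push ε → (s1, d, AY#)
  read d, top A: go to s0, push AA → (s0, ε, AAY#)
  ε-move, top A: go to s1, push ε → (s1, ε, AY#)
All input consumed; M is in state s1.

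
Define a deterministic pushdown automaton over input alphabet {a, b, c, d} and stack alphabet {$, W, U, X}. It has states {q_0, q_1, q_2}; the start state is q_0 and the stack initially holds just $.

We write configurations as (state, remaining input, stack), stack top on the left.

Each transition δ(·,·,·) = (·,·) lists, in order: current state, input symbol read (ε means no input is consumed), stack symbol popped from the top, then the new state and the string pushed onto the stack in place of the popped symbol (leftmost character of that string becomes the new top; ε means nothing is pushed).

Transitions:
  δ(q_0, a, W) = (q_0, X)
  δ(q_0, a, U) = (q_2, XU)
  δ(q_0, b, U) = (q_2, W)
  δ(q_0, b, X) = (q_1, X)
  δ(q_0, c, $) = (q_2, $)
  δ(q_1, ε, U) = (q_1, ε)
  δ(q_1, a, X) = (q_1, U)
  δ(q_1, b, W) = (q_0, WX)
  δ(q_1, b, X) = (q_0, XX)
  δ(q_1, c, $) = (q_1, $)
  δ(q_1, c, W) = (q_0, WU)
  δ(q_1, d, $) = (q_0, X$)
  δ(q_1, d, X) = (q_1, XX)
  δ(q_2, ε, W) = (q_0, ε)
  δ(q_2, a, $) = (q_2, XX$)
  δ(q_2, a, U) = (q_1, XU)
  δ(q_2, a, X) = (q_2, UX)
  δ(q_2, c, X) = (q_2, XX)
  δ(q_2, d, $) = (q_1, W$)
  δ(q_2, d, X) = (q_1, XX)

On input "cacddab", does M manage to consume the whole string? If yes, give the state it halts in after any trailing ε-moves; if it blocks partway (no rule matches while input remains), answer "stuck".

q_0

(q_0, cacddab, $)
  read c, top $: go to q_2, push $ → (q_2, acddab, $)
  read a, top $: go to q_2, push XX$ → (q_2, cddab, XX$)
  read c, top X: go to q_2, push XX → (q_2, ddab, XXX$)
  read d, top X: go to q_1, push XX → (q_1, dab, XXXX$)
  read d, top X: go to q_1, push XX → (q_1, ab, XXXXX$)
  read a, top X: go to q_1, push U → (q_1, b, UXXXX$)
  ε-move, top U: go to q_1, push ε → (q_1, b, XXXX$)
  read b, top X: go to q_0, push XX → (q_0, ε, XXXXX$)
All input consumed; M is in state q_0.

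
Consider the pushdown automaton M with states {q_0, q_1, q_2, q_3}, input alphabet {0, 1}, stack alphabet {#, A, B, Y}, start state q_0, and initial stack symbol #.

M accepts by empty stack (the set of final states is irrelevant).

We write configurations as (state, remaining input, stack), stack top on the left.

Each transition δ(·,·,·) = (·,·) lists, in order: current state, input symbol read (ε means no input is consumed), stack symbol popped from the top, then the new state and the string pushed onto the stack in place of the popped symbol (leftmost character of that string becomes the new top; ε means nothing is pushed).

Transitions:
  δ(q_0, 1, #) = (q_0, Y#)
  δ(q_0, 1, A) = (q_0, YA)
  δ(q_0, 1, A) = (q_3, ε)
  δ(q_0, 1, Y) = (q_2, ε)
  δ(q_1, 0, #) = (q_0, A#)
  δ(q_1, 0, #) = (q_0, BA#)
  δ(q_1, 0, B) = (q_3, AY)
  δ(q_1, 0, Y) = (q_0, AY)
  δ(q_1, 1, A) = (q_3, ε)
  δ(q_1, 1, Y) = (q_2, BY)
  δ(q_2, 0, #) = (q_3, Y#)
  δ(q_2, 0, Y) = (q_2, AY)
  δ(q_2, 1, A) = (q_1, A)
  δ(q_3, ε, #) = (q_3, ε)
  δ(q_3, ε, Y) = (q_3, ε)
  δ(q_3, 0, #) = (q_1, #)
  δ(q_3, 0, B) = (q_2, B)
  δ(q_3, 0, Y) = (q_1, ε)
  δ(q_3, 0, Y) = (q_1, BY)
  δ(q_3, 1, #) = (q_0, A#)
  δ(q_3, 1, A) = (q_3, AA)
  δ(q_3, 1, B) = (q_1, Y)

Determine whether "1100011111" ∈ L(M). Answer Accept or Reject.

One accepting computation: (q_0, 1100011111, #) ⊢ (q_0, 100011111, Y#) ⊢ (q_2, 00011111, #) ⊢ (q_3, 0011111, Y#) ⊢ (q_1, 011111, #) ⊢ (q_0, 11111, A#) ⊢ (q_3, 1111, #) ⊢ (q_0, 111, A#) ⊢ (q_3, 11, #) ⊢ (q_0, 1, A#) ⊢ (q_3, ε, #) ⊢ (q_3, ε, ε)
All input consumed and the stack is empty.

Accept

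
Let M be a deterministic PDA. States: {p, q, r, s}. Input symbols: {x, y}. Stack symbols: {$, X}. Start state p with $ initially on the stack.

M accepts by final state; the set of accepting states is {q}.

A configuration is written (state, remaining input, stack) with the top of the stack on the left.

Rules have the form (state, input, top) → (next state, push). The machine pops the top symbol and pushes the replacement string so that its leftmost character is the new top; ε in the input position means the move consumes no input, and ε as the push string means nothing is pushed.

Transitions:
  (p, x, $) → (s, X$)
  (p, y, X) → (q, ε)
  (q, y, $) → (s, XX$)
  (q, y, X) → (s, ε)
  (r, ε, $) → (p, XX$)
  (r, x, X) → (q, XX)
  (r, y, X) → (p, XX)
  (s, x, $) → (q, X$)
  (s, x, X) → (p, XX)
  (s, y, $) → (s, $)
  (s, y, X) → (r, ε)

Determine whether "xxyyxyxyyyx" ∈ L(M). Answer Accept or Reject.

(p, xxyyxyxyyyx, $) ⊢ (s, xyyxyxyyyx, X$) ⊢ (p, yyxyxyyyx, XX$) ⊢ (q, yxyxyyyx, X$) ⊢ (s, xyxyyyx, $) ⊢ (q, yxyyyx, X$) ⊢ (s, xyyyx, $) ⊢ (q, yyyx, X$) ⊢ (s, yyx, $) ⊢ (s, yx, $) ⊢ (s, x, $) ⊢ (q, ε, X$)
All input consumed; state q ∈ F.

Accept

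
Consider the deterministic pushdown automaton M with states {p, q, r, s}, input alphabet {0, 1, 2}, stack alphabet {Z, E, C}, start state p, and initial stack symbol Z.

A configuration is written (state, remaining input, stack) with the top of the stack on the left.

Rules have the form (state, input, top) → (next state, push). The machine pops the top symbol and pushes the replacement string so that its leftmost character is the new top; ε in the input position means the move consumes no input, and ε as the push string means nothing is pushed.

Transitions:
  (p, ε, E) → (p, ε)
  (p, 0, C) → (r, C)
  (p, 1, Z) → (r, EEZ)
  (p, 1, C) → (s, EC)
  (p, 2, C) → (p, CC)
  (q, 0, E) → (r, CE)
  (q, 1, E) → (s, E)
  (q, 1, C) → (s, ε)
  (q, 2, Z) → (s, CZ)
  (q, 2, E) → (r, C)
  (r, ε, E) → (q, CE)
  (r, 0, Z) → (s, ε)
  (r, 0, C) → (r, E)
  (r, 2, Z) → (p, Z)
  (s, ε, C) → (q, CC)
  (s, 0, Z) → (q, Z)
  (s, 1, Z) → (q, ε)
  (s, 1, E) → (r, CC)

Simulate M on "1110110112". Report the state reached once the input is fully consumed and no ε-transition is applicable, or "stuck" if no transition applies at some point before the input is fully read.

(p, 1110110112, Z) ⊢ (r, 110110112, EEZ) ⊢ (q, 110110112, CEEZ) ⊢ (s, 10110112, EEZ) ⊢ (r, 0110112, CCEZ) ⊢ (r, 110112, ECEZ) ⊢ (q, 110112, CECEZ) ⊢ (s, 10112, ECEZ) ⊢ (r, 0112, CCCEZ) ⊢ (r, 112, ECCEZ) ⊢ (q, 112, CECCEZ) ⊢ (s, 12, ECCEZ) ⊢ (r, 2, CCCCEZ)
No transition for (r, 2, top C); M blocks with input 2 remaining.

stuck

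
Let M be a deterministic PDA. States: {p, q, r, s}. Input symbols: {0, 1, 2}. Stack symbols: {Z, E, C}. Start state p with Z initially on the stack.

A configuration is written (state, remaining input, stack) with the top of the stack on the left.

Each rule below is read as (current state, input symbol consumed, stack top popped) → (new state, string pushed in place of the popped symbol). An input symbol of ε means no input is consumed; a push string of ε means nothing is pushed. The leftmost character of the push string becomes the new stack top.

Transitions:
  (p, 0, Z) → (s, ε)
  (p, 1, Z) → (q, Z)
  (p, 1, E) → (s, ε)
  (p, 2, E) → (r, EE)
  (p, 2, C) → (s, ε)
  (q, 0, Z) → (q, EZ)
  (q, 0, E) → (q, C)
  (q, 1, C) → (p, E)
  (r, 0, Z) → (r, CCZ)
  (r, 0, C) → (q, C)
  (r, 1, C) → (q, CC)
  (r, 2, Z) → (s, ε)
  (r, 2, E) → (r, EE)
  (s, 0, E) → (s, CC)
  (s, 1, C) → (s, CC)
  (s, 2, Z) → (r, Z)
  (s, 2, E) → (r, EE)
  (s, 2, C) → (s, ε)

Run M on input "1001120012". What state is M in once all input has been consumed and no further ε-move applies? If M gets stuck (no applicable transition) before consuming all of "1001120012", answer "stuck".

r

(p, 1001120012, Z)
  read 1, top Z: go to q, push Z → (q, 001120012, Z)
  read 0, top Z: go to q, push EZ → (q, 01120012, EZ)
  read 0, top E: go to q, push C → (q, 1120012, CZ)
  read 1, top C: go to p, push E → (p, 120012, EZ)
  read 1, top E: go to s, push ε → (s, 20012, Z)
  read 2, top Z: go to r, push Z → (r, 0012, Z)
  read 0, top Z: go to r, push CCZ → (r, 012, CCZ)
  read 0, top C: go to q, push C → (q, 12, CCZ)
  read 1, top C: go to p, push E → (p, 2, ECZ)
  read 2, top E: go to r, push EE → (r, ε, EECZ)
All input consumed; M is in state r.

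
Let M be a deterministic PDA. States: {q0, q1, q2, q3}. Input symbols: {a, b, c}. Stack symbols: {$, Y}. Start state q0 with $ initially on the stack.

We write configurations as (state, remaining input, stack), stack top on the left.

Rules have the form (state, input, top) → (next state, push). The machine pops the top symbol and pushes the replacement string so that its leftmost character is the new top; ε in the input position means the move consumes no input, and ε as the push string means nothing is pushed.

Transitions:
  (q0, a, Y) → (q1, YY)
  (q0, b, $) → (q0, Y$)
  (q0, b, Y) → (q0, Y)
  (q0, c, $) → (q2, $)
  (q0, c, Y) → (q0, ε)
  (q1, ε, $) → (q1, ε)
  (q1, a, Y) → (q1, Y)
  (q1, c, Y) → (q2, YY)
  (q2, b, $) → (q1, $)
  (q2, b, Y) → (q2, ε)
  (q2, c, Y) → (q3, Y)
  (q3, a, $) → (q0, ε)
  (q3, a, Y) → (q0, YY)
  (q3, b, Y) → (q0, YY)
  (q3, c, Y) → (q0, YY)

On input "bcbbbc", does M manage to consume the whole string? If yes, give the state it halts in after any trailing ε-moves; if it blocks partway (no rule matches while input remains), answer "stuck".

q0

(q0, bcbbbc, $)
  read b, top $: go to q0, push Y$ → (q0, cbbbc, Y$)
  read c, top Y: go to q0, push ε → (q0, bbbc, $)
  read b, top $: go to q0, push Y$ → (q0, bbc, Y$)
  read b, top Y: go to q0, push Y → (q0, bc, Y$)
  read b, top Y: go to q0, push Y → (q0, c, Y$)
  read c, top Y: go to q0, push ε → (q0, ε, $)
All input consumed; M is in state q0.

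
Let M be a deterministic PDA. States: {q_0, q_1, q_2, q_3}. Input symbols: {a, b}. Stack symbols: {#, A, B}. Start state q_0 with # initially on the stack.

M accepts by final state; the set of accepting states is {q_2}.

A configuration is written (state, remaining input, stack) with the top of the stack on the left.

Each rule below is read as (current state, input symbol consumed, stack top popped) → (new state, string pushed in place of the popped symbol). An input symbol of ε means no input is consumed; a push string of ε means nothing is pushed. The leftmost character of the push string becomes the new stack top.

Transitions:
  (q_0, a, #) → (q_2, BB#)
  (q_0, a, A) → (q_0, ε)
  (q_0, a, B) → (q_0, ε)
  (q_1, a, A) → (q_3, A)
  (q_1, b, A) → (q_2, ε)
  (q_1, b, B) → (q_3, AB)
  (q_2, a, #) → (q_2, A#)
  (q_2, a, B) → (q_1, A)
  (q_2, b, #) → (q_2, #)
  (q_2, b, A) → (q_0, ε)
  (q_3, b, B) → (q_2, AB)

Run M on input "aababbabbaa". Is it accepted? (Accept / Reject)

Reject

(q_0, aababbabbaa, #)
  read a, top #: go to q_2, push BB# → (q_2, ababbabbaa, BB#)
  read a, top B: go to q_1, push A → (q_1, babbabbaa, AB#)
  read b, top A: go to q_2, push ε → (q_2, abbabbaa, B#)
  read a, top B: go to q_1, push A → (q_1, bbabbaa, A#)
  read b, top A: go to q_2, push ε → (q_2, babbaa, #)
  read b, top #: go to q_2, push # → (q_2, abbaa, #)
  read a, top #: go to q_2, push A# → (q_2, bbaa, A#)
  read b, top A: go to q_0, push ε → (q_0, baa, #)
No transition applies at (q_0, baa, #); input not fully consumed.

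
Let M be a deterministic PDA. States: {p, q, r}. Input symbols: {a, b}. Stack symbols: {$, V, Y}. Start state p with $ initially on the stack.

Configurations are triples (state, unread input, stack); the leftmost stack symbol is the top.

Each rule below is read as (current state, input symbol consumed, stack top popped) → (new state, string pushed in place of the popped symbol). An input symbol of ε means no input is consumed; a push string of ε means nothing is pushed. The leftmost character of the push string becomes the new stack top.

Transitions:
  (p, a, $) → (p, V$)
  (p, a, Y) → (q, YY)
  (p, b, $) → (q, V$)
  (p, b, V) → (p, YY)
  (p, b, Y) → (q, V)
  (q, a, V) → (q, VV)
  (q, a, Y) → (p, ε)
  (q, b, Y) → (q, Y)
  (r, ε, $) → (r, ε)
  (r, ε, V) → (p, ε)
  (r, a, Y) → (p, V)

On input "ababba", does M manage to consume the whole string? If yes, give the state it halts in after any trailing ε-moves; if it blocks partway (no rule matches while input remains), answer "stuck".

p

(p, ababba, $)
  read a, top $: go to p, push V$ → (p, babba, V$)
  read b, top V: go to p, push YY → (p, abba, YY$)
  read a, top Y: go to q, push YY → (q, bba, YYY$)
  read b, top Y: go to q, push Y → (q, ba, YYY$)
  read b, top Y: go to q, push Y → (q, a, YYY$)
  read a, top Y: go to p, push ε → (p, ε, YY$)
All input consumed; M is in state p.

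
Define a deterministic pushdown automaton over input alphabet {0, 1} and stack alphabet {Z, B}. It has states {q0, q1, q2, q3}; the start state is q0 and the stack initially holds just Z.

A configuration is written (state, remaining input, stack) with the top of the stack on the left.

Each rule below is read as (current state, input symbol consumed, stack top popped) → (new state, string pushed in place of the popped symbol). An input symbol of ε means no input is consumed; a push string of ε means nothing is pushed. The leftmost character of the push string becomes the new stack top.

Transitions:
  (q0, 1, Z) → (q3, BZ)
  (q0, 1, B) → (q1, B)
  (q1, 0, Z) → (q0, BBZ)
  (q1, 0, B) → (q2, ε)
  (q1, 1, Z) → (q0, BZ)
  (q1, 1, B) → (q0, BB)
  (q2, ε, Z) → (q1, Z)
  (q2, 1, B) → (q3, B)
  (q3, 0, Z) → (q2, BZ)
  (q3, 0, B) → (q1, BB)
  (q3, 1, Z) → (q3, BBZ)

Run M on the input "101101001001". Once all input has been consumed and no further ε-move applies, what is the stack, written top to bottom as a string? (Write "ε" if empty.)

(q0, 101101001001, Z) ⊢ (q3, 01101001001, BZ) ⊢ (q1, 1101001001, BBZ) ⊢ (q0, 101001001, BBBZ) ⊢ (q1, 01001001, BBBZ) ⊢ (q2, 1001001, BBZ) ⊢ (q3, 001001, BBZ) ⊢ (q1, 01001, BBBZ) ⊢ (q2, 1001, BBZ) ⊢ (q3, 001, BBZ) ⊢ (q1, 01, BBBZ) ⊢ (q2, 1, BBZ) ⊢ (q3, ε, BBZ)
All input consumed in state q3 with stack BBZ.

BBZ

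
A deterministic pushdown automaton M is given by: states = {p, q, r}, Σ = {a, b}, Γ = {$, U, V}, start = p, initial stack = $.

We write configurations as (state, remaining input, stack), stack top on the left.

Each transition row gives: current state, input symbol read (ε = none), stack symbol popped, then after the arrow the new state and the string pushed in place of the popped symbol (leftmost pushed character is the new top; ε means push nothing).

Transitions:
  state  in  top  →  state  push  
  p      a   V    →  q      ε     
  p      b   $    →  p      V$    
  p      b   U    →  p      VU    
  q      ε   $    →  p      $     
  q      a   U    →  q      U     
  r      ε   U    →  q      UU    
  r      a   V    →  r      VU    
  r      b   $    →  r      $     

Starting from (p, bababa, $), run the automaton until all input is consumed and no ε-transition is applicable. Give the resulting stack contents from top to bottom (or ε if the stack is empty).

(p, bababa, $)
  read b, top $: go to p, push V$ → (p, ababa, V$)
  read a, top V: go to q, push ε → (q, baba, $)
  ε-move, top $: go to p, push $ → (p, baba, $)
  read b, top $: go to p, push V$ → (p, aba, V$)
  read a, top V: go to q, push ε → (q, ba, $)
  ε-move, top $: go to p, push $ → (p, ba, $)
  read b, top $: go to p, push V$ → (p, a, V$)
  read a, top V: go to q, push ε → (q, ε, $)
  ε-move, top $: go to p, push $ → (p, ε, $)
All input consumed in state p with stack $.

$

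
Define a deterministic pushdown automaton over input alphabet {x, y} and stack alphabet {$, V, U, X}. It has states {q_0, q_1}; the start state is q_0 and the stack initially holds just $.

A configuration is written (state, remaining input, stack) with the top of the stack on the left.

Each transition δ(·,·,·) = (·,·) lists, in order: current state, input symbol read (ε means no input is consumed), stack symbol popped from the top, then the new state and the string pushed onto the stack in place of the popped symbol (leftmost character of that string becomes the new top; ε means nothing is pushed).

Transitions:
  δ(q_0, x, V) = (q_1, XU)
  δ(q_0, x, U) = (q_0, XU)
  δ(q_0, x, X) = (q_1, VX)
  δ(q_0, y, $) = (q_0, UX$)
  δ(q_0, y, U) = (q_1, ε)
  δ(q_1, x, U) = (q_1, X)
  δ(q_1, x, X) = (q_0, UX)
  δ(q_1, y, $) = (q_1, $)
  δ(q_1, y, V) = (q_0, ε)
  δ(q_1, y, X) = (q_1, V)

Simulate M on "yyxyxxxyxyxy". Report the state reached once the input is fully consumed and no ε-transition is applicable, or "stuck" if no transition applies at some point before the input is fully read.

(q_0, yyxyxxxyxyxy, $)
  read y, top $: go to q_0, push UX$ → (q_0, yxyxxxyxyxy, UX$)
  read y, top U: go to q_1, push ε → (q_1, xyxxxyxyxy, X$)
  read x, top X: go to q_0, push UX → (q_0, yxxxyxyxy, UX$)
  read y, top U: go to q_1, push ε → (q_1, xxxyxyxy, X$)
  read x, top X: go to q_0, push UX → (q_0, xxyxyxy, UX$)
  read x, top U: go to q_0, push XU → (q_0, xyxyxy, XUX$)
  read x, top X: go to q_1, push VX → (q_1, yxyxy, VXUX$)
  read y, top V: go to q_0, push ε → (q_0, xyxy, XUX$)
  read x, top X: go to q_1, push VX → (q_1, yxy, VXUX$)
  read y, top V: go to q_0, push ε → (q_0, xy, XUX$)
  read x, top X: go to q_1, push VX → (q_1, y, VXUX$)
  read y, top V: go to q_0, push ε → (q_0, ε, XUX$)
All input consumed; M is in state q_0.

q_0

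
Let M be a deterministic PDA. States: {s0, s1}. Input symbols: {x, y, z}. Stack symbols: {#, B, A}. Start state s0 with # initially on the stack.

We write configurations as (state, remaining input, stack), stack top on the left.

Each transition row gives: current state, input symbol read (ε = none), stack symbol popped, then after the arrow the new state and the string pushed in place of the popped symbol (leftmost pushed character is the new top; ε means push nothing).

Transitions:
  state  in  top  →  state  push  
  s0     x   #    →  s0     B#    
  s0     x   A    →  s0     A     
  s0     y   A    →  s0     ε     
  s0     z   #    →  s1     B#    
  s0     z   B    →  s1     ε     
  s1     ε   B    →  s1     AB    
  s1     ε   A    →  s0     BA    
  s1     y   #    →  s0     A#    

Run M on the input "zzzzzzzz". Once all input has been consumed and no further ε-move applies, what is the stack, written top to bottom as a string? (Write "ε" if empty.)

BAB#

(s0, zzzzzzzz, #)
  read z, top #: go to s1, push B# → (s1, zzzzzzz, B#)
  ε-move, top B: go to s1, push AB → (s1, zzzzzzz, AB#)
  ε-move, top A: go to s0, push BA → (s0, zzzzzzz, BAB#)
  read z, top B: go to s1, push ε → (s1, zzzzzz, AB#)
  ε-move, top A: go to s0, push BA → (s0, zzzzzz, BAB#)
  read z, top B: go to s1, push ε → (s1, zzzzz, AB#)
  ε-move, top A: go to s0, push BA → (s0, zzzzz, BAB#)
  read z, top B: go to s1, push ε → (s1, zzzz, AB#)
  ε-move, top A: go to s0, push BA → (s0, zzzz, BAB#)
  read z, top B: go to s1, push ε → (s1, zzz, AB#)
  ε-move, top A: go to s0, push BA → (s0, zzz, BAB#)
  read z, top B: go to s1, push ε → (s1, zz, AB#)
  ε-move, top A: go to s0, push BA → (s0, zz, BAB#)
  read z, top B: go to s1, push ε → (s1, z, AB#)
  ε-move, top A: go to s0, push BA → (s0, z, BAB#)
  read z, top B: go to s1, push ε → (s1, ε, AB#)
  ε-move, top A: go to s0, push BA → (s0, ε, BAB#)
All input consumed in state s0 with stack BAB#.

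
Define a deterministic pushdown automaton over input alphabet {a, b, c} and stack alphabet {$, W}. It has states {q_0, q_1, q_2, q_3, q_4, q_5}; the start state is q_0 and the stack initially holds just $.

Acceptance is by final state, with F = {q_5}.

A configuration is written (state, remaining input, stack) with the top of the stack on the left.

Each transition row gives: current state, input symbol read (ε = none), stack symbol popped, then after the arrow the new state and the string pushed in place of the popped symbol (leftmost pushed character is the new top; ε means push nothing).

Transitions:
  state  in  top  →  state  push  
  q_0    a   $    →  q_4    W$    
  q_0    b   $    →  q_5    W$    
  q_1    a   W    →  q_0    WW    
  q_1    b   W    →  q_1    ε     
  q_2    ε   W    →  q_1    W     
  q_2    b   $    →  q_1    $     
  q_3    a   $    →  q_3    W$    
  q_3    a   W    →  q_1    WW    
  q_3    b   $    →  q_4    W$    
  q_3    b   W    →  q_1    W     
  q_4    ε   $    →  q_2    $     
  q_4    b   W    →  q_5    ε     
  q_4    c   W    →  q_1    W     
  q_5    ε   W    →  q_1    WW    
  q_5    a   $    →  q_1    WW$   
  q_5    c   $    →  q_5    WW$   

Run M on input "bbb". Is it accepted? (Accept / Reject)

Reject

(q_0, bbb, $)
  read b, top $: go to q_5, push W$ → (q_5, bb, W$)
  ε-move, top W: go to q_1, push WW → (q_1, bb, WW$)
  read b, top W: go to q_1, push ε → (q_1, b, W$)
  read b, top W: go to q_1, push ε → (q_1, ε, $)
All input consumed; state q_1 ∉ F and no further ε-move applies.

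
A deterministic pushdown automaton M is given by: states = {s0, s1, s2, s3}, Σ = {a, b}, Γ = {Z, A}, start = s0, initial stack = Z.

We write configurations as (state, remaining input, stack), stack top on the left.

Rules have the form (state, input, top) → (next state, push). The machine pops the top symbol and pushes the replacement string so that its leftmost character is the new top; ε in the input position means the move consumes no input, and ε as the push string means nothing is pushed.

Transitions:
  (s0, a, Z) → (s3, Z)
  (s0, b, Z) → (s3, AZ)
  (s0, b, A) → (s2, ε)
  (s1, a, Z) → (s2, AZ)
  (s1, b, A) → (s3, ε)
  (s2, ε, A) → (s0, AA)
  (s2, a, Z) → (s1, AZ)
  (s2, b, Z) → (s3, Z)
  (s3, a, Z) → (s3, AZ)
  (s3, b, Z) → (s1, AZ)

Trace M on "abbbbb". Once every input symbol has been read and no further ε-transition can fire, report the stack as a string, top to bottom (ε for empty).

AZ

(s0, abbbbb, Z)
  read a, top Z: go to s3, push Z → (s3, bbbbb, Z)
  read b, top Z: go to s1, push AZ → (s1, bbbb, AZ)
  read b, top A: go to s3, push ε → (s3, bbb, Z)
  read b, top Z: go to s1, push AZ → (s1, bb, AZ)
  read b, top A: go to s3, push ε → (s3, b, Z)
  read b, top Z: go to s1, push AZ → (s1, ε, AZ)
All input consumed in state s1 with stack AZ.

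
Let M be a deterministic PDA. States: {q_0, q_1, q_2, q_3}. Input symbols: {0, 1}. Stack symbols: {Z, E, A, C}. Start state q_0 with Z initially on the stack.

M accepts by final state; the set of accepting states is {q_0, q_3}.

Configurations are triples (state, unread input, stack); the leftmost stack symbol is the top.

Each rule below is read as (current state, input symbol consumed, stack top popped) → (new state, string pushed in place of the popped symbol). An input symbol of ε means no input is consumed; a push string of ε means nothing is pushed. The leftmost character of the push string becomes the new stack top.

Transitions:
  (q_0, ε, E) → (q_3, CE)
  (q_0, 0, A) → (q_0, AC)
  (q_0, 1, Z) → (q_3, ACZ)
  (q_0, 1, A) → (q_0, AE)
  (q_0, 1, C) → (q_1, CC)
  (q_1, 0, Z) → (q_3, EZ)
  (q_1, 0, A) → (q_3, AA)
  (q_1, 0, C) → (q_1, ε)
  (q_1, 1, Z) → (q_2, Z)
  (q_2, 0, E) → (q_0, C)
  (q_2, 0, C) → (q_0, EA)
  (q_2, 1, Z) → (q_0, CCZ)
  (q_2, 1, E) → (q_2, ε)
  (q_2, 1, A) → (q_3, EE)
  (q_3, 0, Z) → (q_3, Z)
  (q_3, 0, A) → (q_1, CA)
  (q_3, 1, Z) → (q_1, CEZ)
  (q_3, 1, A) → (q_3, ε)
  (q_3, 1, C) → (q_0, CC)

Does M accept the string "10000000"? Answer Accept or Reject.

(q_0, 10000000, Z)
  read 1, top Z: go to q_3, push ACZ → (q_3, 0000000, ACZ)
  read 0, top A: go to q_1, push CA → (q_1, 000000, CACZ)
  read 0, top C: go to q_1, push ε → (q_1, 00000, ACZ)
  read 0, top A: go to q_3, push AA → (q_3, 0000, AACZ)
  read 0, top A: go to q_1, push CA → (q_1, 000, CAACZ)
  read 0, top C: go to q_1, push ε → (q_1, 00, AACZ)
  read 0, top A: go to q_3, push AA → (q_3, 0, AAACZ)
  read 0, top A: go to q_1, push CA → (q_1, ε, CAAACZ)
All input consumed; state q_1 ∉ F and no further ε-move applies.

Reject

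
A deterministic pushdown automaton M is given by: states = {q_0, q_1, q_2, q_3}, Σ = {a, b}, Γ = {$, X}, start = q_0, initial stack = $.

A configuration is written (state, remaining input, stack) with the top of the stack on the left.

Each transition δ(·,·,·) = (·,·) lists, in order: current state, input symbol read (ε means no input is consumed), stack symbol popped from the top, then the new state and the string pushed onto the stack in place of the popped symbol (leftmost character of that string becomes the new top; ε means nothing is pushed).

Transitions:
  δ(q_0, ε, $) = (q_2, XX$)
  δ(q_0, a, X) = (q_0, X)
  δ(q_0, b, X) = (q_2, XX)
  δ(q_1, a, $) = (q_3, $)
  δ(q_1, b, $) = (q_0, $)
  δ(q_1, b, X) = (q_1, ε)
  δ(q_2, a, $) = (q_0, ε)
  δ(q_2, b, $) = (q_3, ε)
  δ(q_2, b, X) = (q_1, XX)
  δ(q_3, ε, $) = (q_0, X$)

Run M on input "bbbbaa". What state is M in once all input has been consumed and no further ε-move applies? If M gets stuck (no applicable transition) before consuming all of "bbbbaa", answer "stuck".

(q_0, bbbbaa, $) ⊢ (q_2, bbbbaa, XX$) ⊢ (q_1, bbbaa, XXX$) ⊢ (q_1, bbaa, XX$) ⊢ (q_1, baa, X$) ⊢ (q_1, aa, $) ⊢ (q_3, a, $) ⊢ (q_0, a, X$) ⊢ (q_0, ε, X$)
All input consumed; M is in state q_0.

q_0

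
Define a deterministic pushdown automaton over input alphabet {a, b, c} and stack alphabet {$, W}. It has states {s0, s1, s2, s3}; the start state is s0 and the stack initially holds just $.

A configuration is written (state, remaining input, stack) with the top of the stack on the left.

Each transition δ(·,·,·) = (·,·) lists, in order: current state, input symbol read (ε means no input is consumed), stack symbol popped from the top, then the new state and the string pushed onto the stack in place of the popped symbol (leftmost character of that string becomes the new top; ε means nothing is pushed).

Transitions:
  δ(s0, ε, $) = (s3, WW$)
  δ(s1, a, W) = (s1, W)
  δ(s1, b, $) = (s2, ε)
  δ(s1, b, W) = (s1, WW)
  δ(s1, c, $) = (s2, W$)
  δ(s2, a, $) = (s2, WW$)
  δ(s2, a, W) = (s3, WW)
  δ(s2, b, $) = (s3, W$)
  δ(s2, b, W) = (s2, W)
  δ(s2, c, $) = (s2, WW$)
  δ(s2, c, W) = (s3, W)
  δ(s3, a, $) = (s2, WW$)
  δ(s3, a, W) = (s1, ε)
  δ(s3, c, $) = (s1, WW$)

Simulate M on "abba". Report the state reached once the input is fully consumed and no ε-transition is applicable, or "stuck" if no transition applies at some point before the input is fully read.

s1

(s0, abba, $)
  ε-move, top $: go to s3, push WW$ → (s3, abba, WW$)
  read a, top W: go to s1, push ε → (s1, bba, W$)
  read b, top W: go to s1, push WW → (s1, ba, WW$)
  read b, top W: go to s1, push WW → (s1, a, WWW$)
  read a, top W: go to s1, push W → (s1, ε, WWW$)
All input consumed; M is in state s1.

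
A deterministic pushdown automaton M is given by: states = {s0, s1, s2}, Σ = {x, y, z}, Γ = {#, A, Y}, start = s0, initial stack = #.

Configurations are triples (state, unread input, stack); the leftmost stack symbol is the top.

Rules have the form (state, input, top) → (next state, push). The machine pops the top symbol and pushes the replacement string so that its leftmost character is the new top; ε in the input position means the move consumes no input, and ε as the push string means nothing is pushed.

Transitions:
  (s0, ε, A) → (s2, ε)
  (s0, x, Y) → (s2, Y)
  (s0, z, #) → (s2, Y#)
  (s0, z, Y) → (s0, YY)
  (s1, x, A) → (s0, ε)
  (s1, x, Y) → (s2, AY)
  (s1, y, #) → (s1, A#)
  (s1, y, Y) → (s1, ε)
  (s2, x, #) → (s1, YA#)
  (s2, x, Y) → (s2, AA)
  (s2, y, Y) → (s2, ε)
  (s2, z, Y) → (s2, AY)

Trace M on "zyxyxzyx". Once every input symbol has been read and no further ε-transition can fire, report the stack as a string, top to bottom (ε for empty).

(s0, zyxyxzyx, #)
  read z, top #: go to s2, push Y# → (s2, yxyxzyx, Y#)
  read y, top Y: go to s2, push ε → (s2, xyxzyx, #)
  read x, top #: go to s1, push YA# → (s1, yxzyx, YA#)
  read y, top Y: go to s1, push ε → (s1, xzyx, A#)
  read x, top A: go to s0, push ε → (s0, zyx, #)
  read z, top #: go to s2, push Y# → (s2, yx, Y#)
  read y, top Y: go to s2, push ε → (s2, x, #)
  read x, top #: go to s1, push YA# → (s1, ε, YA#)
All input consumed in state s1 with stack YA#.

YA#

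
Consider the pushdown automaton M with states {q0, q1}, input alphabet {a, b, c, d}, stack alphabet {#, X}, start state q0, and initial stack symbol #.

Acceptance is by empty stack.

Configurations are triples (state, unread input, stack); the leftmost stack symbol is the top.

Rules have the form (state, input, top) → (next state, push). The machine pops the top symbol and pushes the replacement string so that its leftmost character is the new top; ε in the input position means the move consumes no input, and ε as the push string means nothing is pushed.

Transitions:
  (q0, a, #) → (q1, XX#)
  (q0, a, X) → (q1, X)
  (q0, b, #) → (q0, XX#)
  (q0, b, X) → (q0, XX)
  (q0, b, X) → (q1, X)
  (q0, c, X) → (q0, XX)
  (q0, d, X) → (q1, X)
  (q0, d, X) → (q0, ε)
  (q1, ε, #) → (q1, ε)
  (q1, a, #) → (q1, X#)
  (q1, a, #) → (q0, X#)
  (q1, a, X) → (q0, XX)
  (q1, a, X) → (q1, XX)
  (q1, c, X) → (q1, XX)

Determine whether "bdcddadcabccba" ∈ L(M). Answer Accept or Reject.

No computation consumes all input and empties the stack.

Reject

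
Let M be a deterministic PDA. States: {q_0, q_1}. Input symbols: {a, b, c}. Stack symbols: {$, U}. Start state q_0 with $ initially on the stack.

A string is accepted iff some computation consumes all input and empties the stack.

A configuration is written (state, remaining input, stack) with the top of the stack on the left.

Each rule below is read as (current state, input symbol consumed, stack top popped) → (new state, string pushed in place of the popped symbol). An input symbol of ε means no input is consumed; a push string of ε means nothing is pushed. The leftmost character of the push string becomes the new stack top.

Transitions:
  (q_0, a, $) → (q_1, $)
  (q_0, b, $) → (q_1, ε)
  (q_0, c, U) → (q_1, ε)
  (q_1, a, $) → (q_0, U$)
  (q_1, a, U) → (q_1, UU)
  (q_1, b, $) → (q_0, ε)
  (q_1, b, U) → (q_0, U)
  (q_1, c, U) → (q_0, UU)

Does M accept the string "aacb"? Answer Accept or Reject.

(q_0, aacb, $)
  read a, top $: go to q_1, push $ → (q_1, acb, $)
  read a, top $: go to q_0, push U$ → (q_0, cb, U$)
  read c, top U: go to q_1, push ε → (q_1, b, $)
  read b, top $: go to q_0, push ε → (q_0, ε, ε)
All input consumed and the stack is empty.

Accept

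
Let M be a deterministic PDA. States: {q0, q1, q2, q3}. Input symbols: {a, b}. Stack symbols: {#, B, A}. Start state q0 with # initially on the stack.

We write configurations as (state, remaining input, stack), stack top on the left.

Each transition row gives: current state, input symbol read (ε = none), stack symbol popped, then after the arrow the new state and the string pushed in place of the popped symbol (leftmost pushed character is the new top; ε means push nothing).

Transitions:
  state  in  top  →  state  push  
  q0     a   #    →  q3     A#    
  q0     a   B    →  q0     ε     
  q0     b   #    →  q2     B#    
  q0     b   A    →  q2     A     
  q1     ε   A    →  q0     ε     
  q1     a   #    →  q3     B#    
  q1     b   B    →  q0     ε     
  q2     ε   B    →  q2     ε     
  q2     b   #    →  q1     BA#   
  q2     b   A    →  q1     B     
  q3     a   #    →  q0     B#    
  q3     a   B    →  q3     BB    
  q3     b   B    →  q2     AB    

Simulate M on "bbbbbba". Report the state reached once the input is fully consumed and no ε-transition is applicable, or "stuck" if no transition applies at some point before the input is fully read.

q3

(q0, bbbbbba, #)
  read b, top #: go to q2, push B# → (q2, bbbbba, B#)
  ε-move, top B: go to q2, push ε → (q2, bbbbba, #)
  read b, top #: go to q1, push BA# → (q1, bbbba, BA#)
  read b, top B: go to q0, push ε → (q0, bbba, A#)
  read b, top A: go to q2, push A → (q2, bba, A#)
  read b, top A: go to q1, push B → (q1, ba, B#)
  read b, top B: go to q0, push ε → (q0, a, #)
  read a, top #: go to q3, push A# → (q3, ε, A#)
All input consumed; M is in state q3.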